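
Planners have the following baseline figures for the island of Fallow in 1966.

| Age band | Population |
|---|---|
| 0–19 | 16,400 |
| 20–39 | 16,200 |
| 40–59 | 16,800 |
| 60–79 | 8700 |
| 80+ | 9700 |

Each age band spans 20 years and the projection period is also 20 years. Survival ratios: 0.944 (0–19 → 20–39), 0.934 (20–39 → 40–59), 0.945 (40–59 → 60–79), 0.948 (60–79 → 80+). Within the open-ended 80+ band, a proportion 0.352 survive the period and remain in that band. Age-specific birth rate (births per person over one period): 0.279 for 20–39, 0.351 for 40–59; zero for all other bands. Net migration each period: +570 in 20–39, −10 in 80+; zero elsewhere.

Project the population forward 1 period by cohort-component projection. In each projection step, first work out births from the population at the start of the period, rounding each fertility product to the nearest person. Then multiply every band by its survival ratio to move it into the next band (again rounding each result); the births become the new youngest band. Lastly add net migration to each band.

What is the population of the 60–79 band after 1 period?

15876

Period 1.
Births: 16200 * 0.279 = 4520 ; 16800 * 0.351 = 5897 ⇒ total 10417
20–39: 16400 * 0.944 = 15482
40–59: 16200 * 0.934 = 15131
60–79: 16800 * 0.945 = 15876
80+: 8700 * 0.948 + 9700 * 0.352 = 8248 + 3414 = 11662
Net migration: 20–39 + 570 → 16052; 80+ − 10 → 11652
End of period: [10417, 16052, 15131, 15876, 11652]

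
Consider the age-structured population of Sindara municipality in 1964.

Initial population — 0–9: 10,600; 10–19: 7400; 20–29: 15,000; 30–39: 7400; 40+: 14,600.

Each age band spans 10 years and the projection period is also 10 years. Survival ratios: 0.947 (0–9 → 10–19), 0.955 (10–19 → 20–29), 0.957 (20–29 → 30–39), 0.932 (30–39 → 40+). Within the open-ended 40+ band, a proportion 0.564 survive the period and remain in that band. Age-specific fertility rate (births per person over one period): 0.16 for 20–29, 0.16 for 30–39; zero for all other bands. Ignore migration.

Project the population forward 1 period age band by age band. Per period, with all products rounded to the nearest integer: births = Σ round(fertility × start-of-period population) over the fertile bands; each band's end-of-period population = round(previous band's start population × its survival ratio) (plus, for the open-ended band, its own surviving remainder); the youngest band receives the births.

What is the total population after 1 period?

50175

— Period 1 —
Births: 15000 * 0.16 = 2400  |  7400 * 0.16 = 1184 — total 3584
10–19: 10600 * 0.947 = 10038
20–29: 7400 * 0.955 = 7067
30–39: 15000 * 0.957 = 14355
40+: 7400 * 0.932 + 14600 * 0.564 = 6897 + 8234 = 15131
→ [3584, 10038, 7067, 14355, 15131]
Total after period 1: 3584 + 10038 + 7067 + 14355 + 15131 = 50175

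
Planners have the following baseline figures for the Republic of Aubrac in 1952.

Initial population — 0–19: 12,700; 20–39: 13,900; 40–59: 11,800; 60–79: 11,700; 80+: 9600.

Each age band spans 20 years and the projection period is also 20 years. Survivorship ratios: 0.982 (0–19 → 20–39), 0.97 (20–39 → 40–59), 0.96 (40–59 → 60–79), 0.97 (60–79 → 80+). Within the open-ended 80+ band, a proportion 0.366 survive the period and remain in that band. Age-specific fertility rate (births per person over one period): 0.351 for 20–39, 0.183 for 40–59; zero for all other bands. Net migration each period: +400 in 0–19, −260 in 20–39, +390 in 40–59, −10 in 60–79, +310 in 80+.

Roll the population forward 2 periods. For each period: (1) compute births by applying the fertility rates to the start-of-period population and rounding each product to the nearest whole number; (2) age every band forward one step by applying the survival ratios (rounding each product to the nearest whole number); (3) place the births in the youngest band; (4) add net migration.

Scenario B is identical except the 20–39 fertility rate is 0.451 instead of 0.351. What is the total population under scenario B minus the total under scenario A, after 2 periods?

After projecting period 1:
Births: 13900 * 0.351 = 4879 ; 11800 * 0.183 = 2159 — total 7038
20–39: 12700 * 0.982 = 12471
40–59: 13900 * 0.97 = 13483
60–79: 11800 * 0.96 = 11328
80+: 11700 * 0.97 + 9600 * 0.366 = 11349 + 3514 = 14863
Net migration: 0–19 + 400 → 7438; 20–39 − 260 → 12211; 40–59 + 390 → 13873; 60–79 − 10 → 11318; 80+ + 310 → 15173
Giving 7438 / 12211 / 13873 / 11318 / 15173.
After projecting period 2:
Births: 12211 * 0.351 = 4286 ; 13873 * 0.183 = 2539 — total 6825
20–39: 7438 * 0.982 = 7304
40–59: 12211 * 0.97 = 11845
60–79: 13873 * 0.96 = 13318
80+: 11318 * 0.97 + 15173 * 0.366 = 10978 + 5553 = 16531
Net migration: 0–19 + 400 → 7225; 20–39 − 260 → 7044; 40–59 + 390 → 12235; 60–79 − 10 → 13308; 80+ + 310 → 16841
Giving 7225 / 7044 / 12235 / 13308 / 16841.
Scenario A total after 2 periods: 56653
Scenario B projection —
After projecting period 1:
Births: 13900 * 0.451 = 6269 ; 11800 * 0.183 = 2159 — total 8428
20–39: 12700 * 0.982 = 12471
40–59: 13900 * 0.97 = 13483
60–79: 11800 * 0.96 = 11328
80+: 11700 * 0.97 + 9600 * 0.366 = 11349 + 3514 = 14863
Net migration: 0–19 + 400 → 8828; 20–39 − 260 → 12211; 40–59 + 390 → 13873; 60–79 − 10 → 11318; 80+ + 310 → 15173
Giving 8828 / 12211 / 13873 / 11318 / 15173.
After projecting period 2:
Births: 12211 * 0.451 = 5507 ; 13873 * 0.183 = 2539 — total 8046
20–39: 8828 * 0.982 = 8669
40–59: 12211 * 0.97 = 11845
60–79: 13873 * 0.96 = 13318
80+: 11318 * 0.97 + 15173 * 0.366 = 10978 + 5553 = 16531
Net migration: 0–19 + 400 → 8446; 20–39 − 260 → 8409; 40–59 + 390 → 12235; 60–79 − 10 → 13308; 80+ + 310 → 16841
Giving 8446 / 8409 / 12235 / 13308 / 16841.
Scenario B total after 2 periods: 59239
Difference B − A = 59239 − 56653 = 2586

2586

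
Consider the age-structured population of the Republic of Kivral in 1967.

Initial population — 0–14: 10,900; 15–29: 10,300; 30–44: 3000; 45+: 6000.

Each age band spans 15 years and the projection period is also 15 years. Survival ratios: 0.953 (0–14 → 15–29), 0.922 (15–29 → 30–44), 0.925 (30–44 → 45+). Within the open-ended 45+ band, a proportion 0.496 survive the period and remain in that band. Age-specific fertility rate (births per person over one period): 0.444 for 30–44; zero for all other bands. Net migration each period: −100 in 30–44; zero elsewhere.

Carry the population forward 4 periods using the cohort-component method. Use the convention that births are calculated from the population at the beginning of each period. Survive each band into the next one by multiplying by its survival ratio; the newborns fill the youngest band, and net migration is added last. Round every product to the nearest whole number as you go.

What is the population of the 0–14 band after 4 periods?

Period 1:
Births: 3000 × 0.444 = 1332
15–29: 10900 × 0.953 = 10388
30–44: 10300 × 0.922 = 9497
45+: 3000 × 0.925 + 6000 × 0.496 = 2775 + 2976 = 5751
Net migration: 30–44 − 100 → 9397
Population now: 0–14=1332, 15–29=10388, 30–44=9397, 45+=5751
Period 2:
Births: 9397 × 0.444 = 4172
15–29: 1332 × 0.953 = 1269
30–44: 10388 × 0.922 = 9578
45+: 9397 × 0.925 + 5751 × 0.496 = 8692 + 2852 = 11544
Net migration: 30–44 − 100 → 9478
Population now: 0–14=4172, 15–29=1269, 30–44=9478, 45+=11544
Period 3:
Births: 9478 × 0.444 = 4208
15–29: 4172 × 0.953 = 3976
30–44: 1269 × 0.922 = 1170
45+: 9478 × 0.925 + 11544 × 0.496 = 8767 + 5726 = 14493
Net migration: 30–44 − 100 → 1070
Population now: 0–14=4208, 15–29=3976, 30–44=1070, 45+=14493
Period 4:
Births: 1070 × 0.444 = 475
15–29: 4208 × 0.953 = 4010
30–44: 3976 × 0.922 = 3666
45+: 1070 × 0.925 + 14493 × 0.496 = 990 + 7189 = 8179
Net migration: 30–44 − 100 → 3566
Population now: 0–14=475, 15–29=4010, 30–44=3566, 45+=8179

475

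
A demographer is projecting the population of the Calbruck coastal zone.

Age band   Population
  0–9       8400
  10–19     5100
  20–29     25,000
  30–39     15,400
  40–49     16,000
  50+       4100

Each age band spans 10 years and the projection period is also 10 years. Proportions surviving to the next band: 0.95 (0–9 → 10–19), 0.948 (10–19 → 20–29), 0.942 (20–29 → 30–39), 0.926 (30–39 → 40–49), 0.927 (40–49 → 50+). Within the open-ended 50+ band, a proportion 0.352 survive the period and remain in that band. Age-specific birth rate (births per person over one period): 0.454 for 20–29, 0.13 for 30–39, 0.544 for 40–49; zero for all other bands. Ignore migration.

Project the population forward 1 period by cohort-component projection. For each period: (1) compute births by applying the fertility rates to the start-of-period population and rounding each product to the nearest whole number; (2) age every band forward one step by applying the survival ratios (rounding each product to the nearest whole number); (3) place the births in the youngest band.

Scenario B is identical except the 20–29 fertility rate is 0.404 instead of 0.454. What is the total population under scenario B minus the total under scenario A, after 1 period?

— Period 1 —
Births: 25000 × 0.454 = 11350 ; 15400 × 0.13 = 2002 ; 16000 × 0.544 = 8704 → total 22056
10–19: 8400 × 0.95 = 7980
20–29: 5100 × 0.948 = 4835
30–39: 25000 × 0.942 = 23550
40–49: 15400 × 0.926 = 14260
50+: 16000 × 0.927 + 4100 × 0.352 = 14832 + 1443 = 16275
→ [22056, 7980, 4835, 23550, 14260, 16275]
Scenario A total after 1 period: 88956
Scenario B projection —
— Period 1 —
Births: 25000 × 0.404 = 10100 ; 15400 × 0.13 = 2002 ; 16000 × 0.544 = 8704 → total 20806
10–19: 8400 × 0.95 = 7980
20–29: 5100 × 0.948 = 4835
30–39: 25000 × 0.942 = 23550
40–49: 15400 × 0.926 = 14260
50+: 16000 × 0.927 + 4100 × 0.352 = 14832 + 1443 = 16275
→ [20806, 7980, 4835, 23550, 14260, 16275]
Scenario B total after 1 period: 87706
Difference B − A = 87706 − 88956 = -1250

-1250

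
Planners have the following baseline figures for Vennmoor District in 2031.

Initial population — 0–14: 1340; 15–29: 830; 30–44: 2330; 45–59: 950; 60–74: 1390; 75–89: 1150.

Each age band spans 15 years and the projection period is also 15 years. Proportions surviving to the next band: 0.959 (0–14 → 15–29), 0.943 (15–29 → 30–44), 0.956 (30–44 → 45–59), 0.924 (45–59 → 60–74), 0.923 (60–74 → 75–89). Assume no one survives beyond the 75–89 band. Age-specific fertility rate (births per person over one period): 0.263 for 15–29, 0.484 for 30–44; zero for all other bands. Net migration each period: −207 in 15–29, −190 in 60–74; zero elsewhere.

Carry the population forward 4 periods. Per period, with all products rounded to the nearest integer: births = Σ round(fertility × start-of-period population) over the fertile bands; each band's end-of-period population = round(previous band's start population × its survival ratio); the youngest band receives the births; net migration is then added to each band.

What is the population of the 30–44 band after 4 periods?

— Period 1 —
Births: 830 × 0.263 = 218, 2330 × 0.484 = 1128 → total 1346
15–29: 1340 × 0.959 = 1285
30–44: 830 × 0.943 = 783
45–59: 2330 × 0.956 = 2227
60–74: 950 × 0.924 = 878
75–89: 1390 × 0.923 = 1283
Net migration: 15–29 − 207 → 1078; 60–74 − 190 → 688
Giving 1346 / 1078 / 783 / 2227 / 688 / 1283.
— Period 2 —
Births: 1078 × 0.263 = 284, 783 × 0.484 = 379 → total 663
15–29: 1346 × 0.959 = 1291
30–44: 1078 × 0.943 = 1017
45–59: 783 × 0.956 = 749
60–74: 2227 × 0.924 = 2058
75–89: 688 × 0.923 = 635
Net migration: 15–29 − 207 → 1084; 60–74 − 190 → 1868
Giving 663 / 1084 / 1017 / 749 / 1868 / 635.
— Period 3 —
Births: 1084 × 0.263 = 285, 1017 × 0.484 = 492 → total 777
15–29: 663 × 0.959 = 636
30–44: 1084 × 0.943 = 1022
45–59: 1017 × 0.956 = 972
60–74: 749 × 0.924 = 692
75–89: 1868 × 0.923 = 1724
Net migration: 15–29 − 207 → 429; 60–74 − 190 → 502
Giving 777 / 429 / 1022 / 972 / 502 / 1724.
— Period 4 —
Births: 429 × 0.263 = 113, 1022 × 0.484 = 495 → total 608
15–29: 777 × 0.959 = 745
30–44: 429 × 0.943 = 405
45–59: 1022 × 0.956 = 977
60–74: 972 × 0.924 = 898
75–89: 502 × 0.923 = 463
Net migration: 15–29 − 207 → 538; 60–74 − 190 → 708
Giving 608 / 538 / 405 / 977 / 708 / 463.

405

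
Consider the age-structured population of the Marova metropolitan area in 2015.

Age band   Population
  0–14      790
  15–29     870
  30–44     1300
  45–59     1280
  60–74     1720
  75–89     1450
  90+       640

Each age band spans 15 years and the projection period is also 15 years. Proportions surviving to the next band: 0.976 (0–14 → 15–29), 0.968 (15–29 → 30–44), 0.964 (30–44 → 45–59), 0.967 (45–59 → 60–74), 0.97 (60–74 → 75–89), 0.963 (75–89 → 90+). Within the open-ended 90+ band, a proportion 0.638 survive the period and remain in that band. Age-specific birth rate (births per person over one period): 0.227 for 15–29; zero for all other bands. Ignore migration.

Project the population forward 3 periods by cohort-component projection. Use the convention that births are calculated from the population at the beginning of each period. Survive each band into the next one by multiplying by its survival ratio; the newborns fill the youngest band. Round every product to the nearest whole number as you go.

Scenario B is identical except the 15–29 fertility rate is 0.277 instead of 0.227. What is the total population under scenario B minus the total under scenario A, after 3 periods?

100

[period 1]
Births: 870 * 0.227 = 197
15–29: 790 * 0.976 = 771
30–44: 870 * 0.968 = 842
45–59: 1300 * 0.964 = 1253
60–74: 1280 * 0.967 = 1238
75–89: 1720 * 0.97 = 1668
90+: 1450 * 0.963 + 640 * 0.638 = 1396 + 408 = 1804
Population now: 0–14=197, 15–29=771, 30–44=842, 45–59=1253, 60–74=1238, 75–89=1668, 90+=1804
[period 2]
Births: 771 * 0.227 = 175
15–29: 197 * 0.976 = 192
30–44: 771 * 0.968 = 746
45–59: 842 * 0.964 = 812
60–74: 1253 * 0.967 = 1212
75–89: 1238 * 0.97 = 1201
90+: 1668 * 0.963 + 1804 * 0.638 = 1606 + 1151 = 2757
Population now: 0–14=175, 15–29=192, 30–44=746, 45–59=812, 60–74=1212, 75–89=1201, 90+=2757
[period 3]
Births: 192 * 0.227 = 44
15–29: 175 * 0.976 = 171
30–44: 192 * 0.968 = 186
45–59: 746 * 0.964 = 719
60–74: 812 * 0.967 = 785
75–89: 1212 * 0.97 = 1176
90+: 1201 * 0.963 + 2757 * 0.638 = 1157 + 1759 = 2916
Population now: 0–14=44, 15–29=171, 30–44=186, 45–59=719, 60–74=785, 75–89=1176, 90+=2916
Scenario A total after 3 periods: 5997
Scenario B projection —
[period 1]
Births: 870 * 0.277 = 241
15–29: 790 * 0.976 = 771
30–44: 870 * 0.968 = 842
45–59: 1300 * 0.964 = 1253
60–74: 1280 * 0.967 = 1238
75–89: 1720 * 0.97 = 1668
90+: 1450 * 0.963 + 640 * 0.638 = 1396 + 408 = 1804
Population now: 0–14=241, 15–29=771, 30–44=842, 45–59=1253, 60–74=1238, 75–89=1668, 90+=1804
[period 2]
Births: 771 * 0.277 = 214
15–29: 241 * 0.976 = 235
30–44: 771 * 0.968 = 746
45–59: 842 * 0.964 = 812
60–74: 1253 * 0.967 = 1212
75–89: 1238 * 0.97 = 1201
90+: 1668 * 0.963 + 1804 * 0.638 = 1606 + 1151 = 2757
Population now: 0–14=214, 15–29=235, 30–44=746, 45–59=812, 60–74=1212, 75–89=1201, 90+=2757
[period 3]
Births: 235 * 0.277 = 65
15–29: 214 * 0.976 = 209
30–44: 235 * 0.968 = 227
45–59: 746 * 0.964 = 719
60–74: 812 * 0.967 = 785
75–89: 1212 * 0.97 = 1176
90+: 1201 * 0.963 + 2757 * 0.638 = 1157 + 1759 = 2916
Population now: 0–14=65, 15–29=209, 30–44=227, 45–59=719, 60–74=785, 75–89=1176, 90+=2916
Scenario B total after 3 periods: 6097
Difference B − A = 6097 − 5997 = 100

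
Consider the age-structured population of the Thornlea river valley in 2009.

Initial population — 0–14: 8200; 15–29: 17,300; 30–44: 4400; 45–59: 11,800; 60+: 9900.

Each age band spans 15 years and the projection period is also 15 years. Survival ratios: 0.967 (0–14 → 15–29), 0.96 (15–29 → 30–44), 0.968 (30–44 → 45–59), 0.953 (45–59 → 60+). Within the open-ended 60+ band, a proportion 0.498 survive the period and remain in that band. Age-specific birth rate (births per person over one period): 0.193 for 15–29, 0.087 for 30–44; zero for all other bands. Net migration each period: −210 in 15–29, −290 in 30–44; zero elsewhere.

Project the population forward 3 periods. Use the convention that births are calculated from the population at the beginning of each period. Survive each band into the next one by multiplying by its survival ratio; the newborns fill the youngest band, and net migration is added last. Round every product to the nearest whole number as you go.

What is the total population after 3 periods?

Call the bands 1 to 5, youngest first.
— Period 1 —
Births: 17300 × 0.193 = 3339  |  4400 × 0.087 = 383 → 3722
Band 2: 8200 × 0.967 = 7929
Band 3: 17300 × 0.96 = 16608
Band 4: 4400 × 0.968 = 4259
Band 5: 11800 × 0.953 + 9900 × 0.498 = 11245 + 4930 = 16175
Net migration: Band 2 − 210 → 7719; Band 3 − 290 → 16318
→ [3722, 7719, 16318, 4259, 16175]
— Period 2 —
Births: 7719 × 0.193 = 1490  |  16318 × 0.087 = 1420 → 2910
Band 2: 3722 × 0.967 = 3599
Band 3: 7719 × 0.96 = 7410
Band 4: 16318 × 0.968 = 15796
Band 5: 4259 × 0.953 + 16175 × 0.498 = 4059 + 8055 = 12114
Net migration: Band 2 − 210 → 3389; Band 3 − 290 → 7120
→ [2910, 3389, 7120, 15796, 12114]
— Period 3 —
Births: 3389 × 0.193 = 654  |  7120 × 0.087 = 619 → 1273
Band 2: 2910 × 0.967 = 2814
Band 3: 3389 × 0.96 = 3253
Band 4: 7120 × 0.968 = 6892
Band 5: 15796 × 0.953 + 12114 × 0.498 = 15054 + 6033 = 21087
Net migration: Band 2 − 210 → 2604; Band 3 − 290 → 2963
→ [1273, 2604, 2963, 6892, 21087]
Total after period 3: 1273 + 2604 + 2963 + 6892 + 21087 = 34819

34819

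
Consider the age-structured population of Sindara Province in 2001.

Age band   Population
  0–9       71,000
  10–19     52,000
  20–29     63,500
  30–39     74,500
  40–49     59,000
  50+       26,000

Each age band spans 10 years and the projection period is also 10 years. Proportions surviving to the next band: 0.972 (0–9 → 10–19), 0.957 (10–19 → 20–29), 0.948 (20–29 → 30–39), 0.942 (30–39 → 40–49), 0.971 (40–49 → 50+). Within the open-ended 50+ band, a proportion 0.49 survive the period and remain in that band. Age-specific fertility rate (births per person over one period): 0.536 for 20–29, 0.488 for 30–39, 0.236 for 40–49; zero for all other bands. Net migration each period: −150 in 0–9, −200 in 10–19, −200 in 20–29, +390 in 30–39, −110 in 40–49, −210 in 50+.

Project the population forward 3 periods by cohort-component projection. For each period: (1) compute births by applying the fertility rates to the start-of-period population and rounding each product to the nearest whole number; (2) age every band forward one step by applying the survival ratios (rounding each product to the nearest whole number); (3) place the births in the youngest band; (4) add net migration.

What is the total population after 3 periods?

Let group 1 be 0–9 through group 6 = 50+.
[period 1]
Births: 63500 * 0.536 = 34036 ; 74500 * 0.488 = 36356 ; 59000 * 0.236 = 13924 → total 84316
Group 2: 71000 * 0.972 = 69012
Group 3: 52000 * 0.957 = 49764
Group 4: 63500 * 0.948 = 60198
Group 5: 74500 * 0.942 = 70179
Group 6: 59000 * 0.971 + 26000 * 0.49 = 57289 + 12740 = 70029
Net migration: Group 1 − 150 → 84166; Group 2 − 200 → 68812; Group 3 − 200 → 49564; Group 4 + 390 → 60588; Group 5 − 110 → 70069; Group 6 − 210 → 69819
Population now: 0–9=84166, 10–19=68812, 20–29=49564, 30–39=60588, 40–49=70069, 50+=69819
[period 2]
Births: 49564 * 0.536 = 26566 ; 60588 * 0.488 = 29567 ; 70069 * 0.236 = 16536 → total 72669
Group 2: 84166 * 0.972 = 81809
Group 3: 68812 * 0.957 = 65853
Group 4: 49564 * 0.948 = 46987
Group 5: 60588 * 0.942 = 57074
Group 6: 70069 * 0.971 + 69819 * 0.49 = 68037 + 34211 = 102248
Net migration: Group 1 − 150 → 72519; Group 2 − 200 → 81609; Group 3 − 200 → 65653; Group 4 + 390 → 47377; Group 5 − 110 → 56964; Group 6 − 210 → 102038
Population now: 0–9=72519, 10–19=81609, 20–29=65653, 30–39=47377, 40–49=56964, 50+=102038
[period 3]
Births: 65653 * 0.536 = 35190 ; 47377 * 0.488 = 23120 ; 56964 * 0.236 = 13444 → total 71754
Group 2: 72519 * 0.972 = 70488
Group 3: 81609 * 0.957 = 78100
Group 4: 65653 * 0.948 = 62239
Group 5: 47377 * 0.942 = 44629
Group 6: 56964 * 0.971 + 102038 * 0.49 = 55312 + 49999 = 105311
Net migration: Group 1 − 150 → 71604; Group 2 − 200 → 70288; Group 3 − 200 → 77900; Group 4 + 390 → 62629; Group 5 − 110 → 44519; Group 6 − 210 → 105101
Population now: 0–9=71604, 10–19=70288, 20–29=77900, 30–39=62629, 40–49=44519, 50+=105101
Total after period 3: 71604 + 70288 + 77900 + 62629 + 44519 + 105101 = 432041

432041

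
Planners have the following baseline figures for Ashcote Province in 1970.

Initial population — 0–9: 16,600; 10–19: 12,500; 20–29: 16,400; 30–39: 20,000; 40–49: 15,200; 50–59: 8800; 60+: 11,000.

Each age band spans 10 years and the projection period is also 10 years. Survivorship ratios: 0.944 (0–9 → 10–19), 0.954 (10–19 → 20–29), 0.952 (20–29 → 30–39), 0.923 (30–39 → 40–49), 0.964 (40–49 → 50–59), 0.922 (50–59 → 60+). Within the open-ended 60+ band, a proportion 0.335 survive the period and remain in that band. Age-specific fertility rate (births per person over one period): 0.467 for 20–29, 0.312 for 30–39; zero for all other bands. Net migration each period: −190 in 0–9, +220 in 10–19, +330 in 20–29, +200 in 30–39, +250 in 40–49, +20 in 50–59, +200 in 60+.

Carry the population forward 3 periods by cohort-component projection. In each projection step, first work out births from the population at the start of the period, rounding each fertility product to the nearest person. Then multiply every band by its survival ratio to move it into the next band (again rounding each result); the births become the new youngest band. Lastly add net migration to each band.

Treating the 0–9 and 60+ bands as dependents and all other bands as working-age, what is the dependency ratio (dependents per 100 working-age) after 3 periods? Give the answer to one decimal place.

Numbering the groups 1..7 from youngest to oldest:
[period 1]
Births: 16400 × 0.467 = 7659  |  20000 × 0.312 = 6240 → total 13899
Group 2: 16600 × 0.944 = 15670
Group 3: 12500 × 0.954 = 11925
Group 4: 16400 × 0.952 = 15613
Group 5: 20000 × 0.923 = 18460
Group 6: 15200 × 0.964 = 14653
Group 7: 8800 × 0.922 + 11000 × 0.335 = 8114 + 3685 = 11799
Net migration: Group 1 − 190 → 13709; Group 2 + 220 → 15890; Group 3 + 330 → 12255; Group 4 + 200 → 15813; Group 5 + 250 → 18710; Group 6 + 20 → 14673; Group 7 + 200 → 11999
→ [13709, 15890, 12255, 15813, 18710, 14673, 11999]
[period 2]
Births: 12255 × 0.467 = 5723  |  15813 × 0.312 = 4934 → total 10657
Group 2: 13709 × 0.944 = 12941
Group 3: 15890 × 0.954 = 15159
Group 4: 12255 × 0.952 = 11667
Group 5: 15813 × 0.923 = 14595
Group 6: 18710 × 0.964 = 18036
Group 7: 14673 × 0.922 + 11999 × 0.335 = 13529 + 4020 = 17549
Net migration: Group 1 − 190 → 10467; Group 2 + 220 → 13161; Group 3 + 330 → 15489; Group 4 + 200 → 11867; Group 5 + 250 → 14845; Group 6 + 20 → 18056; Group 7 + 200 → 17749
→ [10467, 13161, 15489, 11867, 14845, 18056, 17749]
[period 3]
Births: 15489 × 0.467 = 7233  |  11867 × 0.312 = 3703 → total 10936
Group 2: 10467 × 0.944 = 9881
Group 3: 13161 × 0.954 = 12556
Group 4: 15489 × 0.952 = 14746
Group 5: 11867 × 0.923 = 10953
Group 6: 14845 × 0.964 = 14311
Group 7: 18056 × 0.922 + 17749 × 0.335 = 16648 + 5946 = 22594
Net migration: Group 1 − 190 → 10746; Group 2 + 220 → 10101; Group 3 + 330 → 12886; Group 4 + 200 → 14946; Group 5 + 250 → 11203; Group 6 + 20 → 14331; Group 7 + 200 → 22794
→ [10746, 10101, 12886, 14946, 11203, 14331, 22794]
Dependents (band 0–9 + band 60+) = 10746 + 22794 = 33540; working-age = 63467; ratio = 33540/63467 × 100 = 52.8

52.8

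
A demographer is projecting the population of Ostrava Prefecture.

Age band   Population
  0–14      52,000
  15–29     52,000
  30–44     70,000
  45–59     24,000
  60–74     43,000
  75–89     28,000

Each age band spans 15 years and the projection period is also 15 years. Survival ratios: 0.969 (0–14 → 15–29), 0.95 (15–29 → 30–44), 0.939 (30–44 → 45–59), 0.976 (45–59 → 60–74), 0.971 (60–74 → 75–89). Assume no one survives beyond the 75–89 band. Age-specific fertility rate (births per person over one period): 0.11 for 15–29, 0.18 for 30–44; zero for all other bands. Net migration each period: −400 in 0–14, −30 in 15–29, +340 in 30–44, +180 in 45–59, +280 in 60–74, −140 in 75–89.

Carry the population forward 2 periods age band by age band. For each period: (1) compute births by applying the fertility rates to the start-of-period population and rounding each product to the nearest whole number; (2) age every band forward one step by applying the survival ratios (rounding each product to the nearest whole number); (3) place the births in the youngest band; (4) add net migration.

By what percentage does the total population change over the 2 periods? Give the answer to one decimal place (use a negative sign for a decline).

-20.5

Period 1.
Births: 52000 × 0.11 = 5720  |  70000 × 0.18 = 12600 → 18320
15–29: 52000 × 0.969 = 50388
30–44: 52000 × 0.95 = 49400
45–59: 70000 × 0.939 = 65730
60–74: 24000 × 0.976 = 23424
75–89: 43000 × 0.971 = 41753
Net migration: 0–14 − 400 → 17920; 15–29 − 30 → 50358; 30–44 + 340 → 49740; 45–59 + 180 → 65910; 60–74 + 280 → 23704; 75–89 − 140 → 41613
Population now: 0–14=17920, 15–29=50358, 30–44=49740, 45–59=65910, 60–74=23704, 75–89=41613
Period 2.
Births: 50358 × 0.11 = 5539  |  49740 × 0.18 = 8953 → 14492
15–29: 17920 × 0.969 = 17364
30–44: 50358 × 0.95 = 47840
45–59: 49740 × 0.939 = 46706
60–74: 65910 × 0.976 = 64328
75–89: 23704 × 0.971 = 23017
Net migration: 0–14 − 400 → 14092; 15–29 − 30 → 17334; 30–44 + 340 → 48180; 45–59 + 180 → 46886; 60–74 + 280 → 64608; 75–89 − 140 → 22877
Population now: 0–14=14092, 15–29=17334, 30–44=48180, 45–59=46886, 60–74=64608, 75–89=22877
Total: 269000 → 213977; change = -55023; percentage change = -20.5%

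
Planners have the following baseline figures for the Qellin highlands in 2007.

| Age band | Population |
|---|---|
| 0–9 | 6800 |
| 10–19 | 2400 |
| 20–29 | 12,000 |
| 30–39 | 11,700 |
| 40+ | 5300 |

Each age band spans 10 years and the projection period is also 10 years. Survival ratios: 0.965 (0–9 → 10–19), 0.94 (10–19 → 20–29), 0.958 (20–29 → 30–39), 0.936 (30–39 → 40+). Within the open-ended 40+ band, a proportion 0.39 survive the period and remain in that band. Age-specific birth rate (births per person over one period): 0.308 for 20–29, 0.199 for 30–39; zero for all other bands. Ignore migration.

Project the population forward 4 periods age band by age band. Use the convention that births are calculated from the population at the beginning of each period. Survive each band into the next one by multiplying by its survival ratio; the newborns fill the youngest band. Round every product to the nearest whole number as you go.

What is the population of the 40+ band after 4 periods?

Call the groups 1 to 5, youngest first.
Period 1:
Births: 12000 × 0.308 = 3696, 11700 × 0.199 = 2328 → 6024
Group 2: 6800 × 0.965 = 6562
Group 3: 2400 × 0.94 = 2256
Group 4: 12000 × 0.958 = 11496
Group 5: 11700 × 0.936 + 5300 × 0.39 = 10951 + 2067 = 13018
Population now: 0–9=6024, 10–19=6562, 20–29=2256, 30–39=11496, 40+=13018
Period 2:
Births: 2256 × 0.308 = 695, 11496 × 0.199 = 2288 → 2983
Group 2: 6024 × 0.965 = 5813
Group 3: 6562 × 0.94 = 6168
Group 4: 2256 × 0.958 = 2161
Group 5: 11496 × 0.936 + 13018 × 0.39 = 10760 + 5077 = 15837
Population now: 0–9=2983, 10–19=5813, 20–29=6168, 30–39=2161, 40+=15837
Period 3:
Births: 6168 × 0.308 = 1900, 2161 × 0.199 = 430 → 2330
Group 2: 2983 × 0.965 = 2879
Group 3: 5813 × 0.94 = 5464
Group 4: 6168 × 0.958 = 5909
Group 5: 2161 × 0.936 + 15837 × 0.39 = 2023 + 6176 = 8199
Population now: 0–9=2330, 10–19=2879, 20–29=5464, 30–39=5909, 40+=8199
Period 4:
Births: 5464 × 0.308 = 1683, 5909 × 0.199 = 1176 → 2859
Group 2: 2330 × 0.965 = 2248
Group 3: 2879 × 0.94 = 2706
Group 4: 5464 × 0.958 = 5235
Group 5: 5909 × 0.936 + 8199 × 0.39 = 5531 + 3198 = 8729
Population now: 0–9=2859, 10–19=2248, 20–29=2706, 30–39=5235, 40+=8729

8729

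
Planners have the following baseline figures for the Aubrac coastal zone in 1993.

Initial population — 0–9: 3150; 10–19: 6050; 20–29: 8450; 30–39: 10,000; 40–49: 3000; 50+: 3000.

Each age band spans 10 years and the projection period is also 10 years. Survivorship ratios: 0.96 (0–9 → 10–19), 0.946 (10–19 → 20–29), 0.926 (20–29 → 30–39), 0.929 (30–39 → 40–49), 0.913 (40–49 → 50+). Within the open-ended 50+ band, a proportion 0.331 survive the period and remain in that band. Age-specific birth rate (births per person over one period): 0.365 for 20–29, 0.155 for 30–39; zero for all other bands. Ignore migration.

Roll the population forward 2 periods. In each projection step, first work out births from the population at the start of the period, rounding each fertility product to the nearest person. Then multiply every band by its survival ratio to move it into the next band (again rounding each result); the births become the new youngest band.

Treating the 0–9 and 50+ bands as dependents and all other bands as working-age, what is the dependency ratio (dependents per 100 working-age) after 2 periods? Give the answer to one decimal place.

65.5

Numbering the groups 1..6 from youngest to oldest:
Period 1:
Births: 8450 × 0.365 = 3084 ; 10000 × 0.155 = 1550 — total 4634
Group 2: 3150 × 0.96 = 3024
Group 3: 6050 × 0.946 = 5723
Group 4: 8450 × 0.926 = 7825
Group 5: 10000 × 0.929 = 9290
Group 6: 3000 × 0.913 + 3000 × 0.331 = 2739 + 993 = 3732
Population now: 0–9=4634, 10–19=3024, 20–29=5723, 30–39=7825, 40–49=9290, 50+=3732
Period 2:
Births: 5723 × 0.365 = 2089 ; 7825 × 0.155 = 1213 — total 3302
Group 2: 4634 × 0.96 = 4449
Group 3: 3024 × 0.946 = 2861
Group 4: 5723 × 0.926 = 5299
Group 5: 7825 × 0.929 = 7269
Group 6: 9290 × 0.913 + 3732 × 0.331 = 8482 + 1235 = 9717
Population now: 0–9=3302, 10–19=4449, 20–29=2861, 30–39=5299, 40–49=7269, 50+=9717
Dependents (band 0–9 + band 50+) = 3302 + 9717 = 13019; working-age = 19878; ratio = 13019/19878 × 100 = 65.5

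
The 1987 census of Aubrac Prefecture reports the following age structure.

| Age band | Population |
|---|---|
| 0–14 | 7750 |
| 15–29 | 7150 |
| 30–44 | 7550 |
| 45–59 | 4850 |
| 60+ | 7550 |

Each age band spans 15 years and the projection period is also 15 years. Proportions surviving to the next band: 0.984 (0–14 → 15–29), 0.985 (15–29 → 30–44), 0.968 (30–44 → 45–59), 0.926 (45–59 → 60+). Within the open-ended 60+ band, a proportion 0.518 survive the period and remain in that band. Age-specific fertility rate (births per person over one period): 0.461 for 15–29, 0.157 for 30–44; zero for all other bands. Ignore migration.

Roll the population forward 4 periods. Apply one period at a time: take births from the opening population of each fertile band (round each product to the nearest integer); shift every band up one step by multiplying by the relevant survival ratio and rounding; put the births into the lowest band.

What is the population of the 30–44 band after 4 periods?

Period 1:
Births: 7150 × 0.461 = 3296 ; 7550 × 0.157 = 1185 ⇒ total 4481
15–29: 7750 × 0.984 = 7626
30–44: 7150 × 0.985 = 7043
45–59: 7550 × 0.968 = 7308
60+: 4850 × 0.926 + 7550 × 0.518 = 4491 + 3911 = 8402
→ [4481, 7626, 7043, 7308, 8402]
Period 2:
Births: 7626 × 0.461 = 3516 ; 7043 × 0.157 = 1106 ⇒ total 4622
15–29: 4481 × 0.984 = 4409
30–44: 7626 × 0.985 = 7512
45–59: 7043 × 0.968 = 6818
60+: 7308 × 0.926 + 8402 × 0.518 = 6767 + 4352 = 11119
→ [4622, 4409, 7512, 6818, 11119]
Period 3:
Births: 4409 × 0.461 = 2033 ; 7512 × 0.157 = 1179 ⇒ total 3212
15–29: 4622 × 0.984 = 4548
30–44: 4409 × 0.985 = 4343
45–59: 7512 × 0.968 = 7272
60+: 6818 × 0.926 + 11119 × 0.518 = 6313 + 5760 = 12073
→ [3212, 4548, 4343, 7272, 12073]
Period 4:
Births: 4548 × 0.461 = 2097 ; 4343 × 0.157 = 682 ⇒ total 2779
15–29: 3212 × 0.984 = 3161
30–44: 4548 × 0.985 = 4480
45–59: 4343 × 0.968 = 4204
60+: 7272 × 0.926 + 12073 × 0.518 = 6734 + 6254 = 12988
→ [2779, 3161, 4480, 4204, 12988]

4480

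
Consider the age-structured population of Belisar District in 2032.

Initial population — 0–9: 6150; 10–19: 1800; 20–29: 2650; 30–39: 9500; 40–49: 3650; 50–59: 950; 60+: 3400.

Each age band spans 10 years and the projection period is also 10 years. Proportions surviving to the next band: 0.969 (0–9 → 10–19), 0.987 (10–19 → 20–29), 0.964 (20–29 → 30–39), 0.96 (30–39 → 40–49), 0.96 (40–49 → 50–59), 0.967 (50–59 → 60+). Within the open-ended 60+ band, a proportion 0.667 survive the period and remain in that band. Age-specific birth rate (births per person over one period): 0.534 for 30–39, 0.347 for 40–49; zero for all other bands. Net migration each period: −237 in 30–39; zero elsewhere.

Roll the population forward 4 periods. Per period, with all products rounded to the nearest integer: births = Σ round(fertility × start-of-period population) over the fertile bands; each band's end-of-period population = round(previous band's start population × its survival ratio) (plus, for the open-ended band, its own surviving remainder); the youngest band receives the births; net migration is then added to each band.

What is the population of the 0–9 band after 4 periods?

3393

— Period 1 —
Births: 9500 * 0.534 = 5073  |  3650 * 0.347 = 1267 ⇒ total 6340
10–19: 6150 * 0.969 = 5959
20–29: 1800 * 0.987 = 1777
30–39: 2650 * 0.964 = 2555
40–49: 9500 * 0.96 = 9120
50–59: 3650 * 0.96 = 3504
60+: 950 * 0.967 + 3400 * 0.667 = 919 + 2268 = 3187
Net migration: 30–39 − 237 → 2318
End of period: [6340, 5959, 1777, 2318, 9120, 3504, 3187]
— Period 2 —
Births: 2318 * 0.534 = 1238  |  9120 * 0.347 = 3165 ⇒ total 4403
10–19: 6340 * 0.969 = 6143
20–29: 5959 * 0.987 = 5882
30–39: 1777 * 0.964 = 1713
40–49: 2318 * 0.96 = 2225
50–59: 9120 * 0.96 = 8755
60+: 3504 * 0.967 + 3187 * 0.667 = 3388 + 2126 = 5514
Net migration: 30–39 − 237 → 1476
End of period: [4403, 6143, 5882, 1476, 2225, 8755, 5514]
— Period 3 —
Births: 1476 * 0.534 = 788  |  2225 * 0.347 = 772 ⇒ total 1560
10–19: 4403 * 0.969 = 4267
20–29: 6143 * 0.987 = 6063
30–39: 5882 * 0.964 = 5670
40–49: 1476 * 0.96 = 1417
50–59: 2225 * 0.96 = 2136
60+: 8755 * 0.967 + 5514 * 0.667 = 8466 + 3678 = 12144
Net migration: 30–39 − 237 → 5433
End of period: [1560, 4267, 6063, 5433, 1417, 2136, 12144]
— Period 4 —
Births: 5433 * 0.534 = 2901  |  1417 * 0.347 = 492 ⇒ total 3393
10–19: 1560 * 0.969 = 1512
20–29: 4267 * 0.987 = 4212
30–39: 6063 * 0.964 = 5845
40–49: 5433 * 0.96 = 5216
50–59: 1417 * 0.96 = 1360
60+: 2136 * 0.967 + 12144 * 0.667 = 2066 + 8100 = 10166
Net migration: 30–39 − 237 → 5608
End of period: [3393, 1512, 4212, 5608, 5216, 1360, 10166]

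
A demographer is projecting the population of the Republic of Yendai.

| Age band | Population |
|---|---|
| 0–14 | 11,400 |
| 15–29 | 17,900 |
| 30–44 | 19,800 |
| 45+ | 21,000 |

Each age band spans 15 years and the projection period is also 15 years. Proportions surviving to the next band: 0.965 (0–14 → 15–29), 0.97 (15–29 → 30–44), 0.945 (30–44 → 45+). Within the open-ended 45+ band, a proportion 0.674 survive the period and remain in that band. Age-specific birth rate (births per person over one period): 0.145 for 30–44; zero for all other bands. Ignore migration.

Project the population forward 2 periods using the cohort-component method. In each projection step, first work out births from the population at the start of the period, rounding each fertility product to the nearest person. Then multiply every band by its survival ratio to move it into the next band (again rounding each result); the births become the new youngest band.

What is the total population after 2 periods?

54519

[period 1]
Births: 19800 × 0.145 = 2871
15–29: 11400 × 0.965 = 11001
30–44: 17900 × 0.97 = 17363
45+: 19800 × 0.945 + 21000 × 0.674 = 18711 + 14154 = 32865
→ [2871, 11001, 17363, 32865]
[period 2]
Births: 17363 × 0.145 = 2518
15–29: 2871 × 0.965 = 2771
30–44: 11001 × 0.97 = 10671
45+: 17363 × 0.945 + 32865 × 0.674 = 16408 + 22151 = 38559
→ [2518, 2771, 10671, 38559]
Total after period 2: 2518 + 2771 + 10671 + 38559 = 54519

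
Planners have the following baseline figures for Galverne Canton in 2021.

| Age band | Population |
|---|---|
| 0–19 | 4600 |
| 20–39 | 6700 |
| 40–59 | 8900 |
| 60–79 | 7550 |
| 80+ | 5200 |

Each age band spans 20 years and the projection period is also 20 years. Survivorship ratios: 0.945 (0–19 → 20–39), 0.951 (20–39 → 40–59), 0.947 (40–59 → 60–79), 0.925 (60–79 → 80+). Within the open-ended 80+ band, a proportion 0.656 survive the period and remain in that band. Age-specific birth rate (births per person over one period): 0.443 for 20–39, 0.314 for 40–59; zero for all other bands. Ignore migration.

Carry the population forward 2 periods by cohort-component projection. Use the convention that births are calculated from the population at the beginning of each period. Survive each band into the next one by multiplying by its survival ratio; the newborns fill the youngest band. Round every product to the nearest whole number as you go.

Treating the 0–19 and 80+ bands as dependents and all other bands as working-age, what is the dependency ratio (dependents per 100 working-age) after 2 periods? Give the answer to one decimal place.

After projecting period 1:
Births: 6700 × 0.443 = 2968, 8900 × 0.314 = 2795 — total 5763
20–39: 4600 × 0.945 = 4347
40–59: 6700 × 0.951 = 6372
60–79: 8900 × 0.947 = 8428
80+: 7550 × 0.925 + 5200 × 0.656 = 6984 + 3411 = 10395
→ [5763, 4347, 6372, 8428, 10395]
After projecting period 2:
Births: 4347 × 0.443 = 1926, 6372 × 0.314 = 2001 — total 3927
20–39: 5763 × 0.945 = 5446
40–59: 4347 × 0.951 = 4134
60–79: 6372 × 0.947 = 6034
80+: 8428 × 0.925 + 10395 × 0.656 = 7796 + 6819 = 14615
→ [3927, 5446, 4134, 6034, 14615]
Dependents (band 0–19 + band 80+) = 3927 + 14615 = 18542; working-age = 15614; ratio = 18542/15614 × 100 = 118.8

118.8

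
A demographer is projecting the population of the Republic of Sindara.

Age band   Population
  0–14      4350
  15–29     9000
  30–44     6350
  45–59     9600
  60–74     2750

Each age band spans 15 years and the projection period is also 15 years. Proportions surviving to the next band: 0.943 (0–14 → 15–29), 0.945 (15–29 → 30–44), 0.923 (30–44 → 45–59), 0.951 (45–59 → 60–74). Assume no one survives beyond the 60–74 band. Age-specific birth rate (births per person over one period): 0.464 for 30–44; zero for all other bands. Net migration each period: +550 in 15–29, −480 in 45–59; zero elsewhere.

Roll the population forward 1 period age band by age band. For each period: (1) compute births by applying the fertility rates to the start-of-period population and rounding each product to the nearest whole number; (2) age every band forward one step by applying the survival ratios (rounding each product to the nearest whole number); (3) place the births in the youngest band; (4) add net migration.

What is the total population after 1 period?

30614

After projecting period 1:
Births: 6350 × 0.464 = 2946
15–29: 4350 × 0.943 = 4102
30–44: 9000 × 0.945 = 8505
45–59: 6350 × 0.923 = 5861
60–74: 9600 × 0.951 = 9130
Net migration: 15–29 + 550 → 4652; 45–59 − 480 → 5381
End of period: [2946, 4652, 8505, 5381, 9130]
Total after period 1: 2946 + 4652 + 8505 + 5381 + 9130 = 30614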